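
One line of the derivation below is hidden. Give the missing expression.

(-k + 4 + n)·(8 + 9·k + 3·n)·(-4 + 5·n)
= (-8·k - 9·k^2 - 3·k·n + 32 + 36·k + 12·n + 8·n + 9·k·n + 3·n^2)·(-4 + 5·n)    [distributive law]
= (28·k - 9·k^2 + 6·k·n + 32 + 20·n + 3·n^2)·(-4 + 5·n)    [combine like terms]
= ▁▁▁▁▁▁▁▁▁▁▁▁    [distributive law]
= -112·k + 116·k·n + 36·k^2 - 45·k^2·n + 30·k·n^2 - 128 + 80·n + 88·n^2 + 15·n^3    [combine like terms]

By distributive law:

-112·k + 140·k·n + 36·k^2 - 45·k^2·n - 24·k·n + 30·k·n^2 - 128 + 160·n - 80·n + 100·n^2 - 12·n^2 + 15·n^3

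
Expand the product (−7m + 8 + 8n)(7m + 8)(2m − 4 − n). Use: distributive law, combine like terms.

(−7m + 8 + 8n)(7m + 8)(2m − 4 − n)
= (−49m^2 − 56m + 56m + 64 + 56mn + 64n)(2m − 4 − n)    [distributive law]
= (−49m^2 + 64 + 56mn + 64n)(2m − 4 − n)    [combine like terms]
= −98m^3 + 196m^2 + 49m^2n + 128m − 256 − 64n + 112m^2n − 224mn − 56mn^2 + 128mn − 256n − 64n^2    [distributive law]
= −98m^3 + 196m^2 + 161m^2n + 128m − 256 − 320n − 96mn − 56mn^2 − 64n^2    [combine like terms]

−98m^3 + 196m^2 + 161m^2n + 128m − 256 − 320n − 96mn − 56mn^2 − 64n^2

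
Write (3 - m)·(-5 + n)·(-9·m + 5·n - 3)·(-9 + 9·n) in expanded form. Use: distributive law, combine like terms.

-1080·m + 1071·m·n + 1161·n - 891·n^2 - 405 + 54·m·n^2 + 135·n^3 + 405·m^2 - 486·m^2·n + 81·m^2·n^2 - 45·m·n^3

(3 - m)·(-5 + n)·(-9·m + 5·n - 3)·(-9 + 9·n)
= (-15 + 3·n + 5·m - m·n)·(-9·m + 5·n - 3)·(-9 + 9·n)    [distributive law]
= (135·m - 75·n + 45 - 27·m·n + 15·n^2 - 9·n - 45·m^2 + 25·m·n - 15·m + 9·m^2·n - 5·m·n^2 + 3·m·n)·(-9 + 9·n)    [distributive law]
= (120·m - 84·n + 45 + m·n + 15·n^2 - 45·m^2 + 9·m^2·n - 5·m·n^2)·(-9 + 9·n)    [combine like terms]
= -1080·m + 1080·m·n + 756·n - 756·n^2 - 405 + 405·n - 9·m·n + 9·m·n^2 - 135·n^2 + 135·n^3 + 405·m^2 - 405·m^2·n - 81·m^2·n + 81·m^2·n^2 + 45·m·n^2 - 45·m·n^3    [distributive law]
= -1080·m + 1071·m·n + 1161·n - 891·n^2 - 405 + 54·m·n^2 + 135·n^3 + 405·m^2 - 486·m^2·n + 81·m^2·n^2 - 45·m·n^3    [combine like terms]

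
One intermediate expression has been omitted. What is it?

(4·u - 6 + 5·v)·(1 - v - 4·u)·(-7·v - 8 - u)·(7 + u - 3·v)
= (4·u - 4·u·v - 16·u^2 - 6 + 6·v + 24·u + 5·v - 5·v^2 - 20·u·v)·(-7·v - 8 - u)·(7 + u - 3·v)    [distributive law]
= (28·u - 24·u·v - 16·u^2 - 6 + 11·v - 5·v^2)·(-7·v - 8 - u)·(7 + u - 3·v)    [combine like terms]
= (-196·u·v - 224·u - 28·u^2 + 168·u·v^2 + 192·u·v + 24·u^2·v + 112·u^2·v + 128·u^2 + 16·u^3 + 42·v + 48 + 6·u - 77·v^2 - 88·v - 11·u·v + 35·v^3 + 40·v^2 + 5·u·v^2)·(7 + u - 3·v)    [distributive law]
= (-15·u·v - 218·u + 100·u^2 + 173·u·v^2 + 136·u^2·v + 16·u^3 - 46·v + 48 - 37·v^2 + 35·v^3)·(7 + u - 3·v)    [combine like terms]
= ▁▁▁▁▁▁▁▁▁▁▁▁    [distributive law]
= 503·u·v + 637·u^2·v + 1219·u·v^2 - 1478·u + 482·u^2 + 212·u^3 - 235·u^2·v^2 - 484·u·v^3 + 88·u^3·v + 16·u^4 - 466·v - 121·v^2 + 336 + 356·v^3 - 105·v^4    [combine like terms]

By distributive law:

-105·u·v - 15·u^2·v + 45·u·v^2 - 1526·u - 218·u^2 + 654·u·v + 700·u^2 + 100·u^3 - 300·u^2·v + 1211·u·v^2 + 173·u^2·v^2 - 519·u·v^3 + 952·u^2·v + 136·u^3·v - 408·u^2·v^2 + 112·u^3 + 16·u^4 - 48·u^3·v - 322·v - 46·u·v + 138·v^2 + 336 + 48·u - 144·v - 259·v^2 - 37·u·v^2 + 111·v^3 + 245·v^3 + 35·u·v^3 - 105·v^4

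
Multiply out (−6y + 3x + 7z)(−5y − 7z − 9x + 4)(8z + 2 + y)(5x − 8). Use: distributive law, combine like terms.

1235xy²z − 1976y²z − 132xy² − 288y² + 150xy³ − 240y³ + 35xyz² − 56yz² − 2574xyz + 1200yz + 1140x²yz + 666x²y − 960xy + 195x²y² + 384y − 3360x²z² + 6006xz² + 1368x²z + 856xz − 1080x³z − 270x³ + 552x² − 135x³y − 192x − 1960xz³ + 3136z³ − 1008z² − 448z

(−6y + 3x + 7z)(−5y − 7z − 9x + 4)(8z + 2 + y)(5x − 8)
= (30y² + 42yz + 54xy − 24y − 15xy − 21xz − 27x² + 12x − 35yz − 49z² − 63xz + 28z)(8z + 2 + y)(5x − 8)    [distributive law]
= (30y² + 7yz + 39xy − 24y − 84xz − 27x² + 12x − 49z² + 28z)(8z + 2 + y)(5x − 8)    [combine like terms]
= (240y²z + 60y² + 30y³ + 56yz² + 14yz + 7y²z + 312xyz + 78xy + 39xy² − 192yz − 48y − 24y² − 672xz² − 168xz − 84xyz − 216x²z − 54x² − 27x²y + 96xz + 24x + 12xy − 392z³ − 98z² − 49yz² + 224z² + 56z + 28yz)(5x − 8)    [distributive law]
= (247y²z + 36y² + 30y³ + 7yz² − 150yz + 228xyz + 90xy + 39xy² − 48y − 672xz² − 72xz − 216x²z − 54x² − 27x²y + 24x − 392z³ + 126z² + 56z)(5x − 8)    [combine like terms]
= 1235xy²z − 1976y²z + 180xy² − 288y² + 150xy³ − 240y³ + 35xyz² − 56yz² − 750xyz + 1200yz + 1140x²yz − 1824xyz + 450x²y − 720xy + 195x²y² − 312xy² − 240xy + 384y − 3360x²z² + 5376xz² − 360x²z + 576xz − 1080x³z + 1728x²z − 270x³ + 432x² − 135x³y + 216x²y + 120x² − 192x − 1960xz³ + 3136z³ + 630xz² − 1008z² + 280xz − 448z    [distributive law]
= 1235xy²z − 1976y²z − 132xy² − 288y² + 150xy³ − 240y³ + 35xyz² − 56yz² − 2574xyz + 1200yz + 1140x²yz + 666x²y − 960xy + 195x²y² + 384y − 3360x²z² + 6006xz² + 1368x²z + 856xz − 1080x³z − 270x³ + 552x² − 135x³y − 192x − 1960xz³ + 3136z³ − 1008z² − 448z    [combine like terms]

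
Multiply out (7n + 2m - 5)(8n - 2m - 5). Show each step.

56n^2 + 2mn - 75n - 4m^2 + 25

(7n + 2m - 5)(8n - 2m - 5)
= 56n^2 - 14mn - 35n + 16mn - 4m^2 - 10m - 40n + 10m + 25    [distributive law]
= 56n^2 + 2mn - 75n - 4m^2 + 25    [combine like terms]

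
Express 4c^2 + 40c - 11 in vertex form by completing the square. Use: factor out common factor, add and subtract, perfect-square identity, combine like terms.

4c^2 + 40c - 11
= 4(c^2 + 10c) - 11    [factor out 4 from the c-terms]
= 4(c^2 + 10c + 25 - 25) - 11    [add and subtract 25 inside the bracket]
= 4(c + 5)^2 - 100 - 11    [perfect-square identity]
= 4(c + 5)^2 - 111    [combine constants]

4(c + 5)^2 - 111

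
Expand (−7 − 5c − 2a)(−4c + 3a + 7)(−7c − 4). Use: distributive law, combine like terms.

−31c^2 + 371c + 273ac + 140a + 196 − 140c^3 + 49ac^2 + 42a^2c + 24a^2

(−7 − 5c − 2a)(−4c + 3a + 7)(−7c − 4)
= (28c − 21a − 49 + 20c^2 − 15ac − 35c + 8ac − 6a^2 − 14a)(−7c − 4)    [distributive law]
= (−7c − 35a − 49 + 20c^2 − 7ac − 6a^2)(−7c − 4)    [combine like terms]
= 49c^2 + 28c + 245ac + 140a + 343c + 196 − 140c^3 − 80c^2 + 49ac^2 + 28ac + 42a^2c + 24a^2    [distributive law]
= −31c^2 + 371c + 273ac + 140a + 196 − 140c^3 + 49ac^2 + 42a^2c + 24a^2    [combine like terms]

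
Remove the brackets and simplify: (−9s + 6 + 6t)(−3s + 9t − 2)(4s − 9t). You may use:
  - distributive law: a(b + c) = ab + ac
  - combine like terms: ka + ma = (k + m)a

(−9s + 6 + 6t)(−3s + 9t − 2)(4s − 9t)
= (27s^2 − 81st + 18s − 18s + 54t − 12 − 18st + 54t^2 − 12t)(4s − 9t)    [distributive law]
= (27s^2 − 99st + 42t − 12 + 54t^2)(4s − 9t)    [combine like terms]
= 108s^3 − 243s^2t − 396s^2t + 891st^2 + 168st − 378t^2 − 48s + 108t + 216st^2 − 486t^3    [distributive law]
= 108s^3 − 639s^2t + 1107st^2 + 168st − 378t^2 − 48s + 108t − 486t^3    [combine like terms]

108s^3 − 639s^2t + 1107st^2 + 168st − 378t^2 − 48s + 108t − 486t^3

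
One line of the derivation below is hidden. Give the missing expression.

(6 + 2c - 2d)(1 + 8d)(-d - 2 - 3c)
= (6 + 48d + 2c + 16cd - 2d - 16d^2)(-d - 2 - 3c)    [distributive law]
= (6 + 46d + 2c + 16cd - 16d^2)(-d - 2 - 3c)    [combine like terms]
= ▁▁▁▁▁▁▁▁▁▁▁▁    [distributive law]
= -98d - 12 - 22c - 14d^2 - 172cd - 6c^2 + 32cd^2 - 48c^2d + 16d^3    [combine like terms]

Applying distributive law to the line above:

-6d - 12 - 18c - 46d^2 - 92d - 138cd - 2cd - 4c - 6c^2 - 16cd^2 - 32cd - 48c^2d + 16d^3 + 32d^2 + 48cd^2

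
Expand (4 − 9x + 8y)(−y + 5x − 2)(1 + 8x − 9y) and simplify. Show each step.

(4 − 9x + 8y)(−y + 5x − 2)(1 + 8x − 9y)
= (−4y + 20x − 8 + 9xy − 45x^2 + 18x − 8y^2 + 40xy − 16y)(1 + 8x − 9y)    [distributive law]
= (−20y + 38x − 8 + 49xy − 45x^2 − 8y^2)(1 + 8x − 9y)    [combine like terms]
= −20y − 160xy + 180y^2 + 38x + 304x^2 − 342xy − 8 − 64x + 72y + 49xy + 392x^2y − 441xy^2 − 45x^2 − 360x^3 + 405x^2y − 8y^2 − 64xy^2 + 72y^3    [distributive law]
= 52y − 453xy + 172y^2 − 26x + 259x^2 − 8 + 797x^2y − 505xy^2 − 360x^3 + 72y^3    [combine like terms]

52y − 453xy + 172y^2 − 26x + 259x^2 − 8 + 797x^2y − 505xy^2 − 360x^3 + 72y^3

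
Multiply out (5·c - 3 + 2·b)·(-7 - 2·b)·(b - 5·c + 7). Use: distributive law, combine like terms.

-65·b·c + 175·c² - 350·c + 10·b²·c + 50·b·c² - 35·b + 147 - 36·b² - 4·b³

(5·c - 3 + 2·b)·(-7 - 2·b)·(b - 5·c + 7)
= (-35·c - 10·b·c + 21 + 6·b - 14·b - 4·b²)·(b - 5·c + 7)    [distributive law]
= (-35·c - 10·b·c + 21 - 8·b - 4·b²)·(b - 5·c + 7)    [combine like terms]
= -35·b·c + 175·c² - 245·c - 10·b²·c + 50·b·c² - 70·b·c + 21·b - 105·c + 147 - 8·b² + 40·b·c - 56·b - 4·b³ + 20·b²·c - 28·b²    [distributive law]
= -65·b·c + 175·c² - 350·c + 10·b²·c + 50·b·c² - 35·b + 147 - 36·b² - 4·b³    [combine like terms]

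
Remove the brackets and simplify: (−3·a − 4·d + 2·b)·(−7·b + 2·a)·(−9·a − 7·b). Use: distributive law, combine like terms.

−183·a^2·b − 49·a·b^2 + 54·a^3 − 196·a·b·d − 196·b^2·d + 72·a^2·d + 98·b^3

(−3·a − 4·d + 2·b)·(−7·b + 2·a)·(−9·a − 7·b)
= (21·a·b − 6·a^2 + 28·b·d − 8·a·d − 14·b^2 + 4·a·b)·(−9·a − 7·b)    [distributive law]
= (25·a·b − 6·a^2 + 28·b·d − 8·a·d − 14·b^2)·(−9·a − 7·b)    [combine like terms]
= −225·a^2·b − 175·a·b^2 + 54·a^3 + 42·a^2·b − 252·a·b·d − 196·b^2·d + 72·a^2·d + 56·a·b·d + 126·a·b^2 + 98·b^3    [distributive law]
= −183·a^2·b − 49·a·b^2 + 54·a^3 − 196·a·b·d − 196·b^2·d + 72·a^2·d + 98·b^3    [combine like terms]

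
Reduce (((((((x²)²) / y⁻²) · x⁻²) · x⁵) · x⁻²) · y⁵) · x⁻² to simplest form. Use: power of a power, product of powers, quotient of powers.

x³y⁷

(((((((x²)²) / y⁻²) · x⁻²) · x⁵) · x⁻²) · y⁵) · x⁻²
= (((((x⁴ / y⁻²) · x⁻²) · x⁵) · x⁻²) · y⁵) · x⁻²    [power of a power]
= x³y⁷    [quotient of powers; product of powers]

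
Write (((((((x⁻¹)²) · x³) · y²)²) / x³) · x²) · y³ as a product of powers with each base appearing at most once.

x·y⁷

(((((((x⁻¹)²) · x³) · y²)²) / x³) · x²) · y³
= (((((((x⁻¹)²) · x³)²) · ((y²)²)) / x³) · x²) · y³    [power of a product]
= (((((((x⁻¹)²)²) · ((x³)²)) · ((y²)²)) / x³) · x²) · y³    [power of a product]
= ((((((x⁻¹)⁴) · ((x³)²)) · ((y²)²)) / x³) · x²) · y³    [power of a power]
= ((((x⁻⁴ · ((x³)²)) · ((y²)²)) / x³) · x²) · y³    [power of a power]
= ((((x⁻⁴ · x⁶) · ((y²)²)) / x³) · x²) · y³    [power of a power]
= (((x² · ((y²)²)) / x³) · x²) · y³    [product of powers]
= (((x² · y⁴) / x³) · x²) · y³    [power of a power]
= x·y⁷    [quotient of powers; product of powers]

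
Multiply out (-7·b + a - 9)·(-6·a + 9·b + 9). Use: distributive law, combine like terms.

(-7·b + a - 9)·(-6·a + 9·b + 9)
= 42·a·b - 63·b² - 63·b - 6·a² + 9·a·b + 9·a + 54·a - 81·b - 81    [distributive law]
= 51·a·b - 63·b² - 144·b - 6·a² + 63·a - 81    [combine like terms]

51·a·b - 63·b² - 144·b - 6·a² + 63·a - 81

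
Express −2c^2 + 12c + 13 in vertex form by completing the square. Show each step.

−2(c − 3)^2 + 31

−2c^2 + 12c + 13
= −2(c^2 − 6c) + 13    [factor out -2 from the c-terms]
= −2(c^2 − 6c + 9 − 9) + 13    [add and subtract 9 inside the bracket]
= −2(c − 3)^2 + 18 + 13    [perfect-square identity]
= −2(c − 3)^2 + 31    [combine constants]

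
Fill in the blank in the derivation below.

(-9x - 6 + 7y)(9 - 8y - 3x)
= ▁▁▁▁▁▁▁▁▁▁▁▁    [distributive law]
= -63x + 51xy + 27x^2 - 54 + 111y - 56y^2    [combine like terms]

After distributive law, the bracketed line is:

-81x + 72xy + 27x^2 - 54 + 48y + 18x + 63y - 56y^2 - 21xy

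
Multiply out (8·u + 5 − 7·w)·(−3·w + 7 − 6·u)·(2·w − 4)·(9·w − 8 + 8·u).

(8·u + 5 − 7·w)·(−3·w + 7 − 6·u)·(2·w − 4)·(9·w − 8 + 8·u)
= (−24·u·w + 56·u − 48·u^2 − 15·w + 35 − 30·u + 21·w^2 − 49·w + 42·u·w)·(2·w − 4)·(9·w − 8 + 8·u)    [distributive law]
= (18·u·w + 26·u − 48·u^2 − 64·w + 35 + 21·w^2)·(2·w − 4)·(9·w − 8 + 8·u)    [combine like terms]
= (36·u·w^2 − 72·u·w + 52·u·w − 104·u − 96·u^2·w + 192·u^2 − 128·w^2 + 256·w + 70·w − 140 + 42·w^3 − 84·w^2)·(9·w − 8 + 8·u)    [distributive law]
= (36·u·w^2 − 20·u·w − 104·u − 96·u^2·w + 192·u^2 − 212·w^2 + 326·w − 140 + 42·w^3)·(9·w − 8 + 8·u)    [combine like terms]
= 324·u·w^3 − 288·u·w^2 + 288·u^2·w^2 − 180·u·w^2 + 160·u·w − 160·u^2·w − 936·u·w + 832·u − 832·u^2 − 864·u^2·w^2 + 768·u^2·w − 768·u^3·w + 1728·u^2·w − 1536·u^2 + 1536·u^3 − 1908·w^3 + 1696·w^2 − 1696·u·w^2 + 2934·w^2 − 2608·w + 2608·u·w − 1260·w + 1120 − 1120·u + 378·w^4 − 336·w^3 + 336·u·w^3    [distributive law]
= 660·u·w^3 − 2164·u·w^2 − 576·u^2·w^2 + 1832·u·w + 2336·u^2·w − 288·u − 2368·u^2 − 768·u^3·w + 1536·u^3 − 2244·w^3 + 4630·w^2 − 3868·w + 1120 + 378·w^4    [combine like terms]

660·u·w^3 − 2164·u·w^2 − 576·u^2·w^2 + 1832·u·w + 2336·u^2·w − 288·u − 2368·u^2 − 768·u^3·w + 1536·u^3 − 2244·w^3 + 4630·w^2 − 3868·w + 1120 + 378·w^4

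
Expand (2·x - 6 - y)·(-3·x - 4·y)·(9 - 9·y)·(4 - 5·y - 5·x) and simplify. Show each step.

(2·x - 6 - y)·(-3·x - 4·y)·(9 - 9·y)·(4 - 5·y - 5·x)
= (-6·x² - 8·x·y + 18·x + 24·y + 3·x·y + 4·y²)·(9 - 9·y)·(4 - 5·y - 5·x)    [distributive law]
= (-6·x² - 5·x·y + 18·x + 24·y + 4·y²)·(9 - 9·y)·(4 - 5·y - 5·x)    [combine like terms]
= (-54·x² + 54·x²·y - 45·x·y + 45·x·y² + 162·x - 162·x·y + 216·y - 216·y² + 36·y² - 36·y³)·(4 - 5·y - 5·x)    [distributive law]
= (-54·x² + 54·x²·y - 207·x·y + 45·x·y² + 162·x + 216·y - 180·y² - 36·y³)·(4 - 5·y - 5·x)    [combine like terms]
= -216·x² + 270·x²·y + 270·x³ + 216·x²·y - 270·x²·y² - 270·x³·y - 828·x·y + 1035·x·y² + 1035·x²·y + 180·x·y² - 225·x·y³ - 225·x²·y² + 648·x - 810·x·y - 810·x² + 864·y - 1080·y² - 1080·x·y - 720·y² + 900·y³ + 900·x·y² - 144·y³ + 180·y⁴ + 180·x·y³    [distributive law]
= -1026·x² + 1521·x²·y + 270·x³ - 495·x²·y² - 270·x³·y - 2718·x·y + 2115·x·y² - 45·x·y³ + 648·x + 864·y - 1800·y² + 756·y³ + 180·y⁴    [combine like terms]

-1026·x² + 1521·x²·y + 270·x³ - 495·x²·y² - 270·x³·y - 2718·x·y + 2115·x·y² - 45·x·y³ + 648·x + 864·y - 1800·y² + 756·y³ + 180·y⁴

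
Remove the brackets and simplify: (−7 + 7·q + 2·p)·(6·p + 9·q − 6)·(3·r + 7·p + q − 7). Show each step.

−162·p·r − 462·p^2 − 1209·p·q + 672·p − 315·q·r − 546·q^2 + 777·q + 126·r − 294 + 180·p·q·r + 432·p^2·q + 501·p·q^2 + 189·q^2·r + 63·q^3 + 36·p^2·r + 84·p^3

(−7 + 7·q + 2·p)·(6·p + 9·q − 6)·(3·r + 7·p + q − 7)
= (−42·p − 63·q + 42 + 42·p·q + 63·q^2 − 42·q + 12·p^2 + 18·p·q − 12·p)·(3·r + 7·p + q − 7)    [distributive law]
= (−54·p − 105·q + 42 + 60·p·q + 63·q^2 + 12·p^2)·(3·r + 7·p + q − 7)    [combine like terms]
= −162·p·r − 378·p^2 − 54·p·q + 378·p − 315·q·r − 735·p·q − 105·q^2 + 735·q + 126·r + 294·p + 42·q − 294 + 180·p·q·r + 420·p^2·q + 60·p·q^2 − 420·p·q + 189·q^2·r + 441·p·q^2 + 63·q^3 − 441·q^2 + 36·p^2·r + 84·p^3 + 12·p^2·q − 84·p^2    [distributive law]
= −162·p·r − 462·p^2 − 1209·p·q + 672·p − 315·q·r − 546·q^2 + 777·q + 126·r − 294 + 180·p·q·r + 432·p^2·q + 501·p·q^2 + 189·q^2·r + 63·q^3 + 36·p^2·r + 84·p^3    [combine like terms]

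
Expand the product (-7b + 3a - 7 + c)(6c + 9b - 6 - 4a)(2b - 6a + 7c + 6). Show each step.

-507b^2c + 611abc - 219bc^2 - 441bc - 126b^3 + 488ab^2 - 420b^2 + 476ab - 42b - 354a^2b - 168a^2c + 62ac^2 + 442ac - 132a^2 - 192a + 72a^3 - 300c^2 + 6c + 252 + 42c^3

(-7b + 3a - 7 + c)(6c + 9b - 6 - 4a)(2b - 6a + 7c + 6)
= (-42bc - 63b^2 + 42b + 28ab + 18ac + 27ab - 18a - 12a^2 - 42c - 63b + 42 + 28a + 6c^2 + 9bc - 6c - 4ac)(2b - 6a + 7c + 6)    [distributive law]
= (-33bc - 63b^2 - 21b + 55ab + 14ac + 10a - 12a^2 - 48c + 42 + 6c^2)(2b - 6a + 7c + 6)    [combine like terms]
= -66b^2c + 198abc - 231bc^2 - 198bc - 126b^3 + 378ab^2 - 441b^2c - 378b^2 - 42b^2 + 126ab - 147bc - 126b + 110ab^2 - 330a^2b + 385abc + 330ab + 28abc - 84a^2c + 98ac^2 + 84ac + 20ab - 60a^2 + 70ac + 60a - 24a^2b + 72a^3 - 84a^2c - 72a^2 - 96bc + 288ac - 336c^2 - 288c + 84b - 252a + 294c + 252 + 12bc^2 - 36ac^2 + 42c^3 + 36c^2    [distributive law]
= -507b^2c + 611abc - 219bc^2 - 441bc - 126b^3 + 488ab^2 - 420b^2 + 476ab - 42b - 354a^2b - 168a^2c + 62ac^2 + 442ac - 132a^2 - 192a + 72a^3 - 300c^2 + 6c + 252 + 42c^3    [combine like terms]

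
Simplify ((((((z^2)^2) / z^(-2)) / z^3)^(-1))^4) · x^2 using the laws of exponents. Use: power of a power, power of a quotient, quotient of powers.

((((((z^2)^2) / z^(-2)) / z^3)^(-1))^4) · x^2
= (((((z^2)^2) / z^(-2)) / z^3)^(-4)) · x^2    [power of a power]
= (((((z^2)^2) / z^(-2))^(-4)) / ((z^3)^(-4))) · x^2    [power of a quotient]
= (((((z^2)^2)^(-4)) / ((z^(-2))^(-4))) / ((z^3)^(-4))) · x^2    [power of a quotient]
= ((((z^2)^(-8)) / ((z^(-2))^(-4))) / ((z^3)^(-4))) · x^2    [power of a power]
= ((z^(-16) / ((z^(-2))^(-4))) / ((z^3)^(-4))) · x^2    [power of a power]
= ((z^(-16) / z^8) / ((z^3)^(-4))) · x^2    [power of a power]
= (z^(-24) / ((z^3)^(-4))) · x^2    [quotient of powers]
= (z^(-24) / z^(-12)) · x^2    [power of a power]
= z^(-12) · x^2    [quotient of powers]
= x^2z^(-12)    [rearrange]

x^2z^(-12)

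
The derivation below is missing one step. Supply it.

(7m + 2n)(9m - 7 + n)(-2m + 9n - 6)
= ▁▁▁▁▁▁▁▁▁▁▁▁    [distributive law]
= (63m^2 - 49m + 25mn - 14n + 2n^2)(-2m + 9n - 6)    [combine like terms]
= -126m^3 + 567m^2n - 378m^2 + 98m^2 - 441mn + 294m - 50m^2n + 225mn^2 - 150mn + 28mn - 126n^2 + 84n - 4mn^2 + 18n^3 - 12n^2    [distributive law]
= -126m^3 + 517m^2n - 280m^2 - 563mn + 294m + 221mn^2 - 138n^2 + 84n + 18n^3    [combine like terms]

After distributive law, the bracketed line is:

(63m^2 - 49m + 7mn + 18mn - 14n + 2n^2)(-2m + 9n - 6)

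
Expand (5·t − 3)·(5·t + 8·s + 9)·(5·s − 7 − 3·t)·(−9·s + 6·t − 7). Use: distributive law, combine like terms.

(5·t − 3)·(5·t + 8·s + 9)·(5·s − 7 − 3·t)·(−9·s + 6·t − 7)
= (25·t^2 + 40·s·t + 45·t − 15·t − 24·s − 27)·(5·s − 7 − 3·t)·(−9·s + 6·t − 7)    [distributive law]
= (25·t^2 + 40·s·t + 30·t − 24·s − 27)·(5·s − 7 − 3·t)·(−9·s + 6·t − 7)    [combine like terms]
= (125·s·t^2 − 175·t^2 − 75·t^3 + 200·s^2·t − 280·s·t − 120·s·t^2 + 150·s·t − 210·t − 90·t^2 − 120·s^2 + 168·s + 72·s·t − 135·s + 189 + 81·t)·(−9·s + 6·t − 7)    [distributive law]
= (5·s·t^2 − 265·t^2 − 75·t^3 + 200·s^2·t − 58·s·t − 129·t − 120·s^2 + 33·s + 189)·(−9·s + 6·t − 7)    [combine like terms]
= −45·s^2·t^2 + 30·s·t^3 − 35·s·t^2 + 2385·s·t^2 − 1590·t^3 + 1855·t^2 + 675·s·t^3 − 450·t^4 + 525·t^3 − 1800·s^3·t + 1200·s^2·t^2 − 1400·s^2·t + 522·s^2·t − 348·s·t^2 + 406·s·t + 1161·s·t − 774·t^2 + 903·t + 1080·s^3 − 720·s^2·t + 840·s^2 − 297·s^2 + 198·s·t − 231·s − 1701·s + 1134·t − 1323    [distributive law]
= 1155·s^2·t^2 + 705·s·t^3 + 2002·s·t^2 − 1065·t^3 + 1081·t^2 − 450·t^4 − 1800·s^3·t − 1598·s^2·t + 1765·s·t + 2037·t + 1080·s^3 + 543·s^2 − 1932·s − 1323    [combine like terms]

1155·s^2·t^2 + 705·s·t^3 + 2002·s·t^2 − 1065·t^3 + 1081·t^2 − 450·t^4 − 1800·s^3·t − 1598·s^2·t + 1765·s·t + 2037·t + 1080·s^3 + 543·s^2 − 1932·s − 1323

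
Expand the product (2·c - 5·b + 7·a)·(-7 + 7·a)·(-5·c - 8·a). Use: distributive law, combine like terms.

70·c^2 + 357·a·c - 70·a·c^2 - 357·a^2·c - 175·b·c - 280·a·b + 175·a·b·c + 280·a^2·b + 392·a^2 - 392·a^3

(2·c - 5·b + 7·a)·(-7 + 7·a)·(-5·c - 8·a)
= (-14·c + 14·a·c + 35·b - 35·a·b - 49·a + 49·a^2)·(-5·c - 8·a)    [distributive law]
= 70·c^2 + 112·a·c - 70·a·c^2 - 112·a^2·c - 175·b·c - 280·a·b + 175·a·b·c + 280·a^2·b + 245·a·c + 392·a^2 - 245·a^2·c - 392·a^3    [distributive law]
= 70·c^2 + 357·a·c - 70·a·c^2 - 357·a^2·c - 175·b·c - 280·a·b + 175·a·b·c + 280·a^2·b + 392·a^2 - 392·a^3    [combine like terms]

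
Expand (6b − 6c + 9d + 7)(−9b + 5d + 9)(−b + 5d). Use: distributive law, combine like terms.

54b^3 − 219b^2d − 300bd^2 + 9b^2 − 161bd − 54b^2c + 300bcd − 150cd^2 + 54bc − 270cd + 225d^3 + 580d^2 − 63b + 315d

(6b − 6c + 9d + 7)(−9b + 5d + 9)(−b + 5d)
= (−54b^2 + 30bd + 54b + 54bc − 30cd − 54c − 81bd + 45d^2 + 81d − 63b + 35d + 63)(−b + 5d)    [distributive law]
= (−54b^2 − 51bd − 9b + 54bc − 30cd − 54c + 45d^2 + 116d + 63)(−b + 5d)    [combine like terms]
= 54b^3 − 270b^2d + 51b^2d − 255bd^2 + 9b^2 − 45bd − 54b^2c + 270bcd + 30bcd − 150cd^2 + 54bc − 270cd − 45bd^2 + 225d^3 − 116bd + 580d^2 − 63b + 315d    [distributive law]
= 54b^3 − 219b^2d − 300bd^2 + 9b^2 − 161bd − 54b^2c + 300bcd − 150cd^2 + 54bc − 270cd + 225d^3 + 580d^2 − 63b + 315d    [combine like terms]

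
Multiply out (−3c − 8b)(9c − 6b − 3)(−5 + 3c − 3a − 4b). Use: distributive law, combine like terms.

162c^2 − 81c^3 + 81ac^2 − 54bc^2 + 306bc + 162abc + 360b^2c − 45c − 27ac − 336b^2 − 144ab^2 − 192b^3 − 120b − 72ab

(−3c − 8b)(9c − 6b − 3)(−5 + 3c − 3a − 4b)
= (−27c^2 + 18bc + 9c − 72bc + 48b^2 + 24b)(−5 + 3c − 3a − 4b)    [distributive law]
= (−27c^2 − 54bc + 9c + 48b^2 + 24b)(−5 + 3c − 3a − 4b)    [combine like terms]
= 135c^2 − 81c^3 + 81ac^2 + 108bc^2 + 270bc − 162bc^2 + 162abc + 216b^2c − 45c + 27c^2 − 27ac − 36bc − 240b^2 + 144b^2c − 144ab^2 − 192b^3 − 120b + 72bc − 72ab − 96b^2    [distributive law]
= 162c^2 − 81c^3 + 81ac^2 − 54bc^2 + 306bc + 162abc + 360b^2c − 45c − 27ac − 336b^2 − 144ab^2 − 192b^3 − 120b − 72ab    [combine like terms]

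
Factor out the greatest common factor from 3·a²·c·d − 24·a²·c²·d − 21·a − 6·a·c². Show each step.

3·a(a·c·d − 8·a·c²·d − 7 − 2·c²)

3·a²·c·d − 24·a²·c²·d − 21·a − 6·a·c²
= 3(a²·c·d − 8·a²·c²·d − 7·a − 2·a·c²)    [factor out 3]
= 3·a(a·c·d − 8·a·c²·d − 7 − 2·c²)    [factor out a]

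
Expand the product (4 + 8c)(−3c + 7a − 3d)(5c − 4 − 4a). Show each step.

(4 + 8c)(−3c + 7a − 3d)(5c − 4 − 4a)
= (−12c + 28a − 12d − 24c² + 56ac − 24cd)(5c − 4 − 4a)    [distributive law]
= −60c² + 48c + 48ac + 140ac − 112a − 112a² − 60cd + 48d + 48ad − 120c³ + 96c² + 96ac² + 280ac² − 224ac − 224a²c − 120c²d + 96cd + 96acd    [distributive law]
= 36c² + 48c − 36ac − 112a − 112a² + 36cd + 48d + 48ad − 120c³ + 376ac² − 224a²c − 120c²d + 96acd    [combine like terms]

36c² + 48c − 36ac − 112a − 112a² + 36cd + 48d + 48ad − 120c³ + 376ac² − 224a²c − 120c²d + 96acd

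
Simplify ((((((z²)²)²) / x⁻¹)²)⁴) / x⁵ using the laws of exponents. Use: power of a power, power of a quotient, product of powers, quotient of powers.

x³z⁶⁴

((((((z²)²)²) / x⁻¹)²)⁴) / x⁵
= (((((z²)²)²) / x⁻¹)⁸) / x⁵    [power of a power]
= (((((z²)²)²)⁸) / ((x⁻¹)⁸)) / x⁵    [power of a quotient]
= ((((z²)²)¹⁶) / ((x⁻¹)⁸)) / x⁵    [power of a power]
= (((z²)³²) / ((x⁻¹)⁸)) / x⁵    [power of a power]
= (z⁶⁴ / ((x⁻¹)⁸)) / x⁵    [power of a power]
= (z⁶⁴ / x⁻⁸) / x⁵    [power of a power]
= x³z⁶⁴    [quotient of powers; product of powers]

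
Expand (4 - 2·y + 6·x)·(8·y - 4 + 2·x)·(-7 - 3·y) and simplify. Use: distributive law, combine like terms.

(4 - 2·y + 6·x)·(8·y - 4 + 2·x)·(-7 - 3·y)
= (32·y - 16 + 8·x - 16·y^2 + 8·y - 4·x·y + 48·x·y - 24·x + 12·x^2)·(-7 - 3·y)    [distributive law]
= (40·y - 16 - 16·x - 16·y^2 + 44·x·y + 12·x^2)·(-7 - 3·y)    [combine like terms]
= -280·y - 120·y^2 + 112 + 48·y + 112·x + 48·x·y + 112·y^2 + 48·y^3 - 308·x·y - 132·x·y^2 - 84·x^2 - 36·x^2·y    [distributive law]
= -232·y - 8·y^2 + 112 + 112·x - 260·x·y + 48·y^3 - 132·x·y^2 - 84·x^2 - 36·x^2·y    [combine like terms]

-232·y - 8·y^2 + 112 + 112·x - 260·x·y + 48·y^3 - 132·x·y^2 - 84·x^2 - 36·x^2·y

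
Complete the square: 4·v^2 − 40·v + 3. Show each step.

4(v − 5)^2 − 97

4·v^2 − 40·v + 3
= 4(v^2 − 10·v) + 3    [factor out 4 from the v-terms]
= 4(v^2 − 10·v + 25 − 25) + 3    [add and subtract 25 inside the bracket]
= 4(v − 5)^2 − 100 + 3    [perfect-square identity]
= 4(v − 5)^2 − 97    [combine constants]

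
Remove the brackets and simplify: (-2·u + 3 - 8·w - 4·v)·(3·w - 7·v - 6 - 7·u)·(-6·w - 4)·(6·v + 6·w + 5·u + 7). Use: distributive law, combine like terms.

(-2·u + 3 - 8·w - 4·v)·(3·w - 7·v - 6 - 7·u)·(-6·w - 4)·(6·v + 6·w + 5·u + 7)
= (-6·u·w + 14·u·v + 12·u + 14·u^2 + 9·w - 21·v - 18 - 21·u - 24·w^2 + 56·v·w + 48·w + 56·u·w - 12·v·w + 28·v^2 + 24·v + 28·u·v)·(-6·w - 4)·(6·v + 6·w + 5·u + 7)    [distributive law]
= (50·u·w + 42·u·v - 9·u + 14·u^2 + 57·w + 3·v - 18 - 24·w^2 + 44·v·w + 28·v^2)·(-6·w - 4)·(6·v + 6·w + 5·u + 7)    [combine like terms]
= (-300·u·w^2 - 200·u·w - 252·u·v·w - 168·u·v + 54·u·w + 36·u - 84·u^2·w - 56·u^2 - 342·w^2 - 228·w - 18·v·w - 12·v + 108·w + 72 + 144·w^3 + 96·w^2 - 264·v·w^2 - 176·v·w - 168·v^2·w - 112·v^2)·(6·v + 6·w + 5·u + 7)    [distributive law]
= (-300·u·w^2 - 146·u·w - 252·u·v·w - 168·u·v + 36·u - 84·u^2·w - 56·u^2 - 246·w^2 - 120·w - 194·v·w - 12·v + 72 + 144·w^3 - 264·v·w^2 - 168·v^2·w - 112·v^2)·(6·v + 6·w + 5·u + 7)    [combine like terms]
= -1800·u·v·w^2 - 1800·u·w^3 - 1500·u^2·w^2 - 2100·u·w^2 - 876·u·v·w - 876·u·w^2 - 730·u^2·w - 1022·u·w - 1512·u·v^2·w - 1512·u·v·w^2 - 1260·u^2·v·w - 1764·u·v·w - 1008·u·v^2 - 1008·u·v·w - 840·u^2·v - 1176·u·v + 216·u·v + 216·u·w + 180·u^2 + 252·u - 504·u^2·v·w - 504·u^2·w^2 - 420·u^3·w - 588·u^2·w - 336·u^2·v - 336·u^2·w - 280·u^3 - 392·u^2 - 1476·v·w^2 - 1476·w^3 - 1230·u·w^2 - 1722·w^2 - 720·v·w - 720·w^2 - 600·u·w - 840·w - 1164·v^2·w - 1164·v·w^2 - 970·u·v·w - 1358·v·w - 72·v^2 - 72·v·w - 60·u·v - 84·v + 432·v + 432·w + 360·u + 504 + 864·v·w^3 + 864·w^4 + 720·u·w^3 + 1008·w^3 - 1584·v^2·w^2 - 1584·v·w^3 - 1320·u·v·w^2 - 1848·v·w^2 - 1008·v^3·w - 1008·v^2·w^2 - 840·u·v^2·w - 1176·v^2·w - 672·v^3 - 672·v^2·w - 560·u·v^2 - 784·v^2    [distributive law]
= -4632·u·v·w^2 - 1080·u·w^3 - 2004·u^2·w^2 - 4206·u·w^2 - 4618·u·v·w - 1654·u^2·w - 1406·u·w - 2352·u·v^2·w - 1764·u^2·v·w - 1568·u·v^2 - 1176·u^2·v - 1020·u·v - 212·u^2 + 612·u - 420·u^3·w - 280·u^3 - 4488·v·w^2 - 468·w^3 - 2442·w^2 - 2150·v·w - 408·w - 3012·v^2·w - 856·v^2 + 348·v + 504 - 720·v·w^3 + 864·w^4 - 2592·v^2·w^2 - 1008·v^3·w - 672·v^3    [combine like terms]

-4632·u·v·w^2 - 1080·u·w^3 - 2004·u^2·w^2 - 4206·u·w^2 - 4618·u·v·w - 1654·u^2·w - 1406·u·w - 2352·u·v^2·w - 1764·u^2·v·w - 1568·u·v^2 - 1176·u^2·v - 1020·u·v - 212·u^2 + 612·u - 420·u^3·w - 280·u^3 - 4488·v·w^2 - 468·w^3 - 2442·w^2 - 2150·v·w - 408·w - 3012·v^2·w - 856·v^2 + 348·v + 504 - 720·v·w^3 + 864·w^4 - 2592·v^2·w^2 - 1008·v^3·w - 672·v^3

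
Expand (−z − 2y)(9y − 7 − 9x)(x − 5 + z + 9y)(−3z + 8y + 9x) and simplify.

−279xyz^2 − 603xy^2z + 828x^2yz − 310yz^2 + 328y^2z + 1022xyz + 27yz^3 + 225y^2z^2 − 306y^3z + 177xz^2 − 342x^2z + 105z^2 − 70yz − 315xz − 21z^3 + 54x^2z^2 + 81x^3z − 27xz^3 − 306xy^3 + 1440x^2y^2 + 1728y^3 + 1336xy^2 − 1296y^4 − 684x^2y − 560y^2 − 630xy + 162x^3y

(−z − 2y)(9y − 7 − 9x)(x − 5 + z + 9y)(−3z + 8y + 9x)
= (−9yz + 7z + 9xz − 18y^2 + 14y + 18xy)(x − 5 + z + 9y)(−3z + 8y + 9x)    [distributive law]
= (−9xyz + 45yz − 9yz^2 − 81y^2z + 7xz − 35z + 7z^2 + 63yz + 9x^2z − 45xz + 9xz^2 + 81xyz − 18xy^2 + 90y^2 − 18y^2z − 162y^3 + 14xy − 70y + 14yz + 126y^2 + 18x^2y − 90xy + 18xyz + 162xy^2)(−3z + 8y + 9x)    [distributive law]
= (90xyz + 122yz − 9yz^2 − 99y^2z − 38xz − 35z + 7z^2 + 9x^2z + 9xz^2 + 144xy^2 + 216y^2 − 162y^3 − 76xy − 70y + 18x^2y)(−3z + 8y + 9x)    [combine like terms]
= −270xyz^2 + 720xy^2z + 810x^2yz − 366yz^2 + 976y^2z + 1098xyz + 27yz^3 − 72y^2z^2 − 81xyz^2 + 297y^2z^2 − 792y^3z − 891xy^2z + 114xz^2 − 304xyz − 342x^2z + 105z^2 − 280yz − 315xz − 21z^3 + 56yz^2 + 63xz^2 − 27x^2z^2 + 72x^2yz + 81x^3z − 27xz^3 + 72xyz^2 + 81x^2z^2 − 432xy^2z + 1152xy^3 + 1296x^2y^2 − 648y^2z + 1728y^3 + 1944xy^2 + 486y^3z − 1296y^4 − 1458xy^3 + 228xyz − 608xy^2 − 684x^2y + 210yz − 560y^2 − 630xy − 54x^2yz + 144x^2y^2 + 162x^3y    [distributive law]
= −279xyz^2 − 603xy^2z + 828x^2yz − 310yz^2 + 328y^2z + 1022xyz + 27yz^3 + 225y^2z^2 − 306y^3z + 177xz^2 − 342x^2z + 105z^2 − 70yz − 315xz − 21z^3 + 54x^2z^2 + 81x^3z − 27xz^3 − 306xy^3 + 1440x^2y^2 + 1728y^3 + 1336xy^2 − 1296y^4 − 684x^2y − 560y^2 − 630xy + 162x^3y    [combine like terms]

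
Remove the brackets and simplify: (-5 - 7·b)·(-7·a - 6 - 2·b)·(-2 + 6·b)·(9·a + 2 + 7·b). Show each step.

-630·a^2 - 680·a + 418·a·b + 1008·a^2·b + 3928·a·b^2 - 120 - 268·b + 1100·b^2 + 2156·b^3 + 2646·a^2·b^2 + 2814·a·b^3 + 588·b^4

(-5 - 7·b)·(-7·a - 6 - 2·b)·(-2 + 6·b)·(9·a + 2 + 7·b)
= (35·a + 30 + 10·b + 49·a·b + 42·b + 14·b^2)·(-2 + 6·b)·(9·a + 2 + 7·b)    [distributive law]
= (35·a + 30 + 52·b + 49·a·b + 14·b^2)·(-2 + 6·b)·(9·a + 2 + 7·b)    [combine like terms]
= (-70·a + 210·a·b - 60 + 180·b - 104·b + 312·b^2 - 98·a·b + 294·a·b^2 - 28·b^2 + 84·b^3)·(9·a + 2 + 7·b)    [distributive law]
= (-70·a + 112·a·b - 60 + 76·b + 284·b^2 + 294·a·b^2 + 84·b^3)·(9·a + 2 + 7·b)    [combine like terms]
= -630·a^2 - 140·a - 490·a·b + 1008·a^2·b + 224·a·b + 784·a·b^2 - 540·a - 120 - 420·b + 684·a·b + 152·b + 532·b^2 + 2556·a·b^2 + 568·b^2 + 1988·b^3 + 2646·a^2·b^2 + 588·a·b^2 + 2058·a·b^3 + 756·a·b^3 + 168·b^3 + 588·b^4    [distributive law]
= -630·a^2 - 680·a + 418·a·b + 1008·a^2·b + 3928·a·b^2 - 120 - 268·b + 1100·b^2 + 2156·b^3 + 2646·a^2·b^2 + 2814·a·b^3 + 588·b^4    [combine like terms]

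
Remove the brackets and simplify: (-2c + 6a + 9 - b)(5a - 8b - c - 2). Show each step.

-16ac + 17bc + 2c² - 5c + 30a² - 53ab + 33a - 70b - 18 + 8b²

(-2c + 6a + 9 - b)(5a - 8b - c - 2)
= -10ac + 16bc + 2c² + 4c + 30a² - 48ab - 6ac - 12a + 45a - 72b - 9c - 18 - 5ab + 8b² + bc + 2b    [distributive law]
= -16ac + 17bc + 2c² - 5c + 30a² - 53ab + 33a - 70b - 18 + 8b²    [combine like terms]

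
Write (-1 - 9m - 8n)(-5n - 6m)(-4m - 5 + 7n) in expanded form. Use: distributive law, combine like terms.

(-1 - 9m - 8n)(-5n - 6m)(-4m - 5 + 7n)
= (5n + 6m + 45mn + 54m^2 + 40n^2 + 48mn)(-4m - 5 + 7n)    [distributive law]
= (5n + 6m + 93mn + 54m^2 + 40n^2)(-4m - 5 + 7n)    [combine like terms]
= -20mn - 25n + 35n^2 - 24m^2 - 30m + 42mn - 372m^2n - 465mn + 651mn^2 - 216m^3 - 270m^2 + 378m^2n - 160mn^2 - 200n^2 + 280n^3    [distributive law]
= -443mn - 25n - 165n^2 - 294m^2 - 30m + 6m^2n + 491mn^2 - 216m^3 + 280n^3    [combine like terms]

-443mn - 25n - 165n^2 - 294m^2 - 30m + 6m^2n + 491mn^2 - 216m^3 + 280n^3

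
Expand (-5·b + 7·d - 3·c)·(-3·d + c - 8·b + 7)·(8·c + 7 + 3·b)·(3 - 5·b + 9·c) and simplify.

(-5·b + 7·d - 3·c)·(-3·d + c - 8·b + 7)·(8·c + 7 + 3·b)·(3 - 5·b + 9·c)
= (15·b·d - 5·b·c + 40·b^2 - 35·b - 21·d^2 + 7·c·d - 56·b·d + 49·d + 9·c·d - 3·c^2 + 24·b·c - 21·c)·(8·c + 7 + 3·b)·(3 - 5·b + 9·c)    [distributive law]
= (-41·b·d + 19·b·c + 40·b^2 - 35·b - 21·d^2 + 16·c·d + 49·d - 3·c^2 - 21·c)·(8·c + 7 + 3·b)·(3 - 5·b + 9·c)    [combine like terms]
= (-328·b·c·d - 287·b·d - 123·b^2·d + 152·b·c^2 + 133·b·c + 57·b^2·c + 320·b^2·c + 280·b^2 + 120·b^3 - 280·b·c - 245·b - 105·b^2 - 168·c·d^2 - 147·d^2 - 63·b·d^2 + 128·c^2·d + 112·c·d + 48·b·c·d + 392·c·d + 343·d + 147·b·d - 24·c^3 - 21·c^2 - 9·b·c^2 - 168·c^2 - 147·c - 63·b·c)·(3 - 5·b + 9·c)    [distributive law]
= (-280·b·c·d - 140·b·d - 123·b^2·d + 143·b·c^2 - 210·b·c + 377·b^2·c + 175·b^2 + 120·b^3 - 245·b - 168·c·d^2 - 147·d^2 - 63·b·d^2 + 128·c^2·d + 504·c·d + 343·d - 24·c^3 - 189·c^2 - 147·c)·(3 - 5·b + 9·c)    [combine like terms]
= -840·b·c·d + 1400·b^2·c·d - 2520·b·c^2·d - 420·b·d + 700·b^2·d - 1260·b·c·d - 369·b^2·d + 615·b^3·d - 1107·b^2·c·d + 429·b·c^2 - 715·b^2·c^2 + 1287·b·c^3 - 630·b·c + 1050·b^2·c - 1890·b·c^2 + 1131·b^2·c - 1885·b^3·c + 3393·b^2·c^2 + 525·b^2 - 875·b^3 + 1575·b^2·c + 360·b^3 - 600·b^4 + 1080·b^3·c - 735·b + 1225·b^2 - 2205·b·c - 504·c·d^2 + 840·b·c·d^2 - 1512·c^2·d^2 - 441·d^2 + 735·b·d^2 - 1323·c·d^2 - 189·b·d^2 + 315·b^2·d^2 - 567·b·c·d^2 + 384·c^2·d - 640·b·c^2·d + 1152·c^3·d + 1512·c·d - 2520·b·c·d + 4536·c^2·d + 1029·d - 1715·b·d + 3087·c·d - 72·c^3 + 120·b·c^3 - 216·c^4 - 567·c^2 + 945·b·c^2 - 1701·c^3 - 441·c + 735·b·c - 1323·c^2    [distributive law]
= -4620·b·c·d + 293·b^2·c·d - 3160·b·c^2·d - 2135·b·d + 331·b^2·d + 615·b^3·d - 516·b·c^2 + 2678·b^2·c^2 + 1407·b·c^3 - 2100·b·c + 3756·b^2·c - 805·b^3·c + 1750·b^2 - 515·b^3 - 600·b^4 - 735·b - 1827·c·d^2 + 273·b·c·d^2 - 1512·c^2·d^2 - 441·d^2 + 546·b·d^2 + 315·b^2·d^2 + 4920·c^2·d + 1152·c^3·d + 4599·c·d + 1029·d - 1773·c^3 - 216·c^4 - 1890·c^2 - 441·c    [combine like terms]

-4620·b·c·d + 293·b^2·c·d - 3160·b·c^2·d - 2135·b·d + 331·b^2·d + 615·b^3·d - 516·b·c^2 + 2678·b^2·c^2 + 1407·b·c^3 - 2100·b·c + 3756·b^2·c - 805·b^3·c + 1750·b^2 - 515·b^3 - 600·b^4 - 735·b - 1827·c·d^2 + 273·b·c·d^2 - 1512·c^2·d^2 - 441·d^2 + 546·b·d^2 + 315·b^2·d^2 + 4920·c^2·d + 1152·c^3·d + 4599·c·d + 1029·d - 1773·c^3 - 216·c^4 - 1890·c^2 - 441·c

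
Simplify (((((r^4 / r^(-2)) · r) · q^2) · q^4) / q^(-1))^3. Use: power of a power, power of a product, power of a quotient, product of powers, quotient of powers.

q^21·r^21

(((((r^4 / r^(-2)) · r) · q^2) · q^4) / q^(-1))^3
= (((((r^4 / r^(-2)) · r) · q^2) · q^4)^3) / ((q^(-1))^3)    [power of a quotient]
= (((((r^4 / r^(-2)) · r) · q^2)^3) · ((q^4)^3)) / ((q^(-1))^3)    [power of a product]
= (((((r^4 / r^(-2)) · r)^3) · ((q^2)^3)) · ((q^4)^3)) / ((q^(-1))^3)    [power of a product]
= (((((r^4 / r^(-2))^3) · (r^3)) · ((q^2)^3)) · ((q^4)^3)) / ((q^(-1))^3)    [power of a product]
= ((((((r^4)^3) / ((r^(-2))^3)) · (r^3)) · ((q^2)^3)) · ((q^4)^3)) / ((q^(-1))^3)    [power of a quotient]
= ((((r^12 / ((r^(-2))^3)) · (r^3)) · ((q^2)^3)) · ((q^4)^3)) / ((q^(-1))^3)    [power of a power]
= ((((r^12 / r^(-6)) · (r^3)) · ((q^2)^3)) · ((q^4)^3)) / ((q^(-1))^3)    [power of a power]
= (((r^18 · (r^3)) · ((q^2)^3)) · ((q^4)^3)) / ((q^(-1))^3)    [quotient of powers]
= ((r^21 · ((q^2)^3)) · ((q^4)^3)) / ((q^(-1))^3)    [product of powers]
= ((r^21 · q^6) · ((q^4)^3)) / ((q^(-1))^3)    [power of a power]
= ((r^21 · q^6) · q^12) / ((q^(-1))^3)    [power of a power]
= ((r^21 · q^6) · q^12) / q^(-3)    [power of a power]
= q^21·r^21    [quotient of powers; product of powers]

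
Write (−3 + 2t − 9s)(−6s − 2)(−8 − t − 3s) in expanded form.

(−3 + 2t − 9s)(−6s − 2)(−8 − t − 3s)
= (18s + 6 − 12st − 4t + 54s² + 18s)(−8 − t − 3s)    [distributive law]
= (36s + 6 − 12st − 4t + 54s²)(−8 − t − 3s)    [combine like terms]
= −288s − 36st − 108s² − 48 − 6t − 18s + 96st + 12st² + 36s²t + 32t + 4t² + 12st − 432s² − 54s²t − 162s³    [distributive law]
= −306s + 72st − 540s² − 48 + 26t + 12st² − 18s²t + 4t² − 162s³    [combine like terms]

−306s + 72st − 540s² − 48 + 26t + 12st² − 18s²t + 4t² − 162s³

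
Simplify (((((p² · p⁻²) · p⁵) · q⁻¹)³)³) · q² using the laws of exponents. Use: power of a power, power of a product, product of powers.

p⁴⁵q⁻⁷

(((((p² · p⁻²) · p⁵) · q⁻¹)³)³) · q²
= ((((p² · p⁻²) · p⁵) · q⁻¹)⁹) · q²    [power of a power]
= ((((p² · p⁻²) · p⁵)⁹) · ((q⁻¹)⁹)) · q²    [power of a product]
= ((((p² · p⁻²)⁹) · ((p⁵)⁹)) · ((q⁻¹)⁹)) · q²    [power of a product]
= (((((p²)⁹) · ((p⁻²)⁹)) · ((p⁵)⁹)) · ((q⁻¹)⁹)) · q²    [power of a product]
= (((p¹⁸ · ((p⁻²)⁹)) · ((p⁵)⁹)) · ((q⁻¹)⁹)) · q²    [power of a power]
= (((p¹⁸ · p⁻¹⁸) · ((p⁵)⁹)) · ((q⁻¹)⁹)) · q²    [power of a power]
= ((p⁰ · ((p⁵)⁹)) · ((q⁻¹)⁹)) · q²    [product of powers]
= ((p⁰ · p⁴⁵) · ((q⁻¹)⁹)) · q²    [power of a power]
= (p⁴⁵ · ((q⁻¹)⁹)) · q²    [product of powers]
= (p⁴⁵ · q⁻⁹) · q²    [power of a power]
= p⁴⁵q⁻⁷    [product of powers]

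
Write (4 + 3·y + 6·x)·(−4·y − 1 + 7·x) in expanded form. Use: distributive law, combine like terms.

(4 + 3·y + 6·x)·(−4·y − 1 + 7·x)
= −16·y − 4 + 28·x − 12·y^2 − 3·y + 21·x·y − 24·x·y − 6·x + 42·x^2    [distributive law]
= −19·y − 4 + 22·x − 12·y^2 − 3·x·y + 42·x^2    [combine like terms]

−19·y − 4 + 22·x − 12·y^2 − 3·x·y + 42·x^2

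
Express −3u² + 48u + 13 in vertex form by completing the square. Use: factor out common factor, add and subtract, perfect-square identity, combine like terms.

−3u² + 48u + 13
= −3(u² − 16u) + 13    [factor out -3 from the u-terms]
= −3(u² − 16u + 64 − 64) + 13    [add and subtract 64 inside the bracket]
= −3(u − 8)² + 192 + 13    [perfect-square identity]
= −3(u − 8)² + 205    [combine constants]

−3(u − 8)² + 205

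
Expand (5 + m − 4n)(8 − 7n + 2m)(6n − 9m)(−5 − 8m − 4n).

−1200n − 4035mn + 1050n^2 + 1800m + 3690m^2 + 2082mn^2 + 768n^3 − 5775m^2n + 1386m^3 + 2148m^2n^2 + 24mn^3 − 1104m^3n + 144m^4 − 672n^4

(5 + m − 4n)(8 − 7n + 2m)(6n − 9m)(−5 − 8m − 4n)
= (40 − 35n + 10m + 8m − 7mn + 2m^2 − 32n + 28n^2 − 8mn)(6n − 9m)(−5 − 8m − 4n)    [distributive law]
= (40 − 67n + 18m − 15mn + 2m^2 + 28n^2)(6n − 9m)(−5 − 8m − 4n)    [combine like terms]
= (240n − 360m − 402n^2 + 603mn + 108mn − 162m^2 − 90mn^2 + 135m^2n + 12m^2n − 18m^3 + 168n^3 − 252mn^2)(−5 − 8m − 4n)    [distributive law]
= (240n − 360m − 402n^2 + 711mn − 162m^2 − 342mn^2 + 147m^2n − 18m^3 + 168n^3)(−5 − 8m − 4n)    [combine like terms]
= −1200n − 1920mn − 960n^2 + 1800m + 2880m^2 + 1440mn + 2010n^2 + 3216mn^2 + 1608n^3 − 3555mn − 5688m^2n − 2844mn^2 + 810m^2 + 1296m^3 + 648m^2n + 1710mn^2 + 2736m^2n^2 + 1368mn^3 − 735m^2n − 1176m^3n − 588m^2n^2 + 90m^3 + 144m^4 + 72m^3n − 840n^3 − 1344mn^3 − 672n^4    [distributive law]
= −1200n − 4035mn + 1050n^2 + 1800m + 3690m^2 + 2082mn^2 + 768n^3 − 5775m^2n + 1386m^3 + 2148m^2n^2 + 24mn^3 − 1104m^3n + 144m^4 − 672n^4    [combine like terms]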